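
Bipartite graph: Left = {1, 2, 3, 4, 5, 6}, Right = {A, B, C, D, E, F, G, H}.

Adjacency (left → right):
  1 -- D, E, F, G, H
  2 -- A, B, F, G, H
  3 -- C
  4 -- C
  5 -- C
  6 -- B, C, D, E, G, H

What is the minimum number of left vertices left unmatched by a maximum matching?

2

A valid assignment of size 4: 1-E, 2-A, 3-C, 6-G.
The set {3, 4, 5} has only 1 neighbour ({C}), so by Hall's theorem at most 4 of the 6 left vertices can be matched.
That matches 4 of the 6, leaving 2 unmatched; no matching can do better.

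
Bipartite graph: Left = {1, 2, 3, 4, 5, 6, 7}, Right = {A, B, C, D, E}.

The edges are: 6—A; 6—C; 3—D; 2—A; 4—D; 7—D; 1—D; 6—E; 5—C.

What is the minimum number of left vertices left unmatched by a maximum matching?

3

For example, pair 1→D, 2→A, 5→C, 6→E.
The set {1, 3, 4, 7} has only 1 neighbour ({D}), so by Hall's theorem at most 4 of the 7 left vertices can be matched.
That matches 4 of the 7, leaving 3 unmatched; no matching can do better.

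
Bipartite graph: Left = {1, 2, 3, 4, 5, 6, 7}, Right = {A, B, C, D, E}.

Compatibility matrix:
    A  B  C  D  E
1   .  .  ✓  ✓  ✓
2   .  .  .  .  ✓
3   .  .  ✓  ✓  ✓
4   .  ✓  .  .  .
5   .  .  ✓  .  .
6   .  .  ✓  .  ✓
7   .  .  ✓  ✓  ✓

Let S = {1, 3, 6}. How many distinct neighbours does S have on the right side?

3

The union of neighbours of {1, 3, 6} is {C, D, E}, which has 3 elements.
Since |N(S)| = 3 ≥ |S| = 3, Hall's condition holds for this subset.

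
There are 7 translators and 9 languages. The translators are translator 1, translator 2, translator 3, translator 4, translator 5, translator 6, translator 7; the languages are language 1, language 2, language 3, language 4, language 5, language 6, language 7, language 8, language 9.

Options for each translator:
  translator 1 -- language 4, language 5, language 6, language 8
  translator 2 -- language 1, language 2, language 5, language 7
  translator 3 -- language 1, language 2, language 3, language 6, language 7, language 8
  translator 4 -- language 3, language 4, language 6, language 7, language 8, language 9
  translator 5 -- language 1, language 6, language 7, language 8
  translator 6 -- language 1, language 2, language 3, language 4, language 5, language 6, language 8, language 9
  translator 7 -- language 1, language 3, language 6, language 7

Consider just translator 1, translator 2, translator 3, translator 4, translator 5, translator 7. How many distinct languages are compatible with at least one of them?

9

The union of neighbours of {translator 1, translator 2, translator 3, translator 4, translator 5, translator 7} is {language 1, language 2, language 3, language 4, language 5, language 6, language 7, language 8, language 9}, which has 9 elements.
Since |N(S)| = 9 ≥ |S| = 6, Hall's condition holds for this subset.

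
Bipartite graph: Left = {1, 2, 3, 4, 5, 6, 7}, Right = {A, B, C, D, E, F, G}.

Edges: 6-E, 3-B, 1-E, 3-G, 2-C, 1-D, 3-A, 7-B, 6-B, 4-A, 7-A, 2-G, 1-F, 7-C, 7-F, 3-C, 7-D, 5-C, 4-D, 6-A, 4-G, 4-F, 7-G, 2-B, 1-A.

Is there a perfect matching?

One maximum matching: 1→D, 2→B, 3→A, 4→F, 5→C, 6→E, 7→G.
Every left vertex is matched, so this is a perfect matching.

Yes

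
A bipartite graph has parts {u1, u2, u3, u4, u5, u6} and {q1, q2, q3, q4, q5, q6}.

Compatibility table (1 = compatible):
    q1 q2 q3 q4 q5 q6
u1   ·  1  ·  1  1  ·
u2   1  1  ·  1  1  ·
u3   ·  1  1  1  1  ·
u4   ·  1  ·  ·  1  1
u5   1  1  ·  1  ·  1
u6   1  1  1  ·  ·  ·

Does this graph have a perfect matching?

Yes

For example, pair u1→q4, u2→q1, u3→q3, u4→q5, u5→q6, u6→q2.
All 6 left vertices are covered.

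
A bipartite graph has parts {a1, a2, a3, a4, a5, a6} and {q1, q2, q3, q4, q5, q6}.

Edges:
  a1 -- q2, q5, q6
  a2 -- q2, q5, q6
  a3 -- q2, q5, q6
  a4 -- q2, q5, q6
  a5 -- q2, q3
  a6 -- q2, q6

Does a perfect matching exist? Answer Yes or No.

The set {a1, a2, a3, a4, a6} has only 3 neighbours ({q2, q5, q6}), so by Hall's theorem at most 4 of the 6 left vertices can be matched.
Hence no matching covers every left vertex.

No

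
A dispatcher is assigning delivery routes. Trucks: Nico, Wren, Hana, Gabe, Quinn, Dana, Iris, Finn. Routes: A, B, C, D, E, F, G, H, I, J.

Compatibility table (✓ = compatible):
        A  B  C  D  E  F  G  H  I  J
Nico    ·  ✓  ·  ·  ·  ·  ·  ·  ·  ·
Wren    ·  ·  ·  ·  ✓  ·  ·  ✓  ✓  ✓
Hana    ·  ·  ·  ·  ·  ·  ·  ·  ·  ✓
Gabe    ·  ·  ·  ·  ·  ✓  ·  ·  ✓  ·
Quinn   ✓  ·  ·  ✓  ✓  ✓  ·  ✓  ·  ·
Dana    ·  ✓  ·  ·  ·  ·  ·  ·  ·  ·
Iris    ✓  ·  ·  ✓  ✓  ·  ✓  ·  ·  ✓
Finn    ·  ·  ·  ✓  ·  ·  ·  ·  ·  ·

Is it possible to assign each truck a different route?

No

The set {Nico, Dana} has only 1 neighbour ({B}), so by Hall's theorem at most 7 of the 8 trucks can be matched.
Hence no matching covers every truck.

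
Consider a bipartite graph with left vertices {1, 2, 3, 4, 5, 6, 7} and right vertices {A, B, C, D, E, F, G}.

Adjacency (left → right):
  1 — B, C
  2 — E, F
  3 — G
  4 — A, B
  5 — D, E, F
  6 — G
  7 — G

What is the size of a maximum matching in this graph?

5

One maximum matching: 1→C, 2→F, 3→G, 4→B, 5→E.
The set {3, 6, 7} has only 1 neighbour ({G}), so by Hall's theorem at most 5 of the 7 left vertices can be matched.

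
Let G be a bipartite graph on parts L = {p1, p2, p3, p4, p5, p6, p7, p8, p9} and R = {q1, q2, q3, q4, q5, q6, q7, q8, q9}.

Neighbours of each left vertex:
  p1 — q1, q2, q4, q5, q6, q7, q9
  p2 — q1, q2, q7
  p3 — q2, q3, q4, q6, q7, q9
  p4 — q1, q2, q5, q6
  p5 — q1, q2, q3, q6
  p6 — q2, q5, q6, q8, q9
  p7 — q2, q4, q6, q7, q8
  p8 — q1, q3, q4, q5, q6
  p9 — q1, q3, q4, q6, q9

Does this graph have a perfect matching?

Yes

One maximum matching: p1-q1, p2-q2, p3-q6, p4-q5, p5-q3, p6-q8, p7-q7, p8-q4, p9-q9.
All 9 left vertices are covered.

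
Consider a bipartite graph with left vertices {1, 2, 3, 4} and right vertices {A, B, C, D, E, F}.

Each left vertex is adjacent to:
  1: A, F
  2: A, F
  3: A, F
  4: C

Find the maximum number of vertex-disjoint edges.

3

For example, pair 1–A, 2–F, 4–C.
The set {1, 2, 3} has only 2 neighbours ({A, F}), so by Hall's theorem at most 3 of the 4 left vertices can be matched.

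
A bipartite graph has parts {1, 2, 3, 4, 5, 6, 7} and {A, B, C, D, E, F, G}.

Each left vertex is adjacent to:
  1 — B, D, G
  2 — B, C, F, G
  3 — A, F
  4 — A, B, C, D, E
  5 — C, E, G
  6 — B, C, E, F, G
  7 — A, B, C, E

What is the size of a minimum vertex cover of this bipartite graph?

{1, 2, 3, 4, 5, 6, 7} is a vertex cover of size 7: every edge has an endpoint in this set.
No smaller cover exists because 1–G, 2–F, 3–A, 4–D, 5–C, 6–E, 7–B is a matching of size 7, and a cover must include an endpoint of each of these disjoint edges (König's theorem).

7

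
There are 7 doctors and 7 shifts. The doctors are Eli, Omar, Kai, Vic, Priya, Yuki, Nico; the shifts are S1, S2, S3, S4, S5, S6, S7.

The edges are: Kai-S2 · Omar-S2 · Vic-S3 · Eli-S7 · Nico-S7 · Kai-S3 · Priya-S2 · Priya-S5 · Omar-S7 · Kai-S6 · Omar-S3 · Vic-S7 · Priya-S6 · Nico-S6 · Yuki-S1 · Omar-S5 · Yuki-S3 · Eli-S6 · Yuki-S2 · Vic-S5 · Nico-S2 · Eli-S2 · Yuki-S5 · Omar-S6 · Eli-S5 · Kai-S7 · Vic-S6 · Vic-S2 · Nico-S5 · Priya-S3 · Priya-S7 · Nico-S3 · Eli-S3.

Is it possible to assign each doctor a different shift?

No

The set {Eli, Omar, Kai, Vic, Priya, Nico} has only 5 neighbours ({S2, S3, S5, S6, S7}), so by Hall's theorem at most 6 of the 7 doctors can be matched.
Hence no matching covers every doctor.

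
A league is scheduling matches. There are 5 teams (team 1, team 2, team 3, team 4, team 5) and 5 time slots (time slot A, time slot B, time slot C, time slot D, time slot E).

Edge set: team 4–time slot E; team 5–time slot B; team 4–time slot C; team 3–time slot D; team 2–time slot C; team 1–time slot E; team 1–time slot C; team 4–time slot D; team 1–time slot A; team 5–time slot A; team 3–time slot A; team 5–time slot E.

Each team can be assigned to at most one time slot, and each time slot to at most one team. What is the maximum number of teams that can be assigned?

One maximum matching: team 1–time slot E, team 2–time slot C, team 3–time slot A, team 4–time slot D, team 5–time slot B.
All 5 teams are matched, so no larger matching exists.

5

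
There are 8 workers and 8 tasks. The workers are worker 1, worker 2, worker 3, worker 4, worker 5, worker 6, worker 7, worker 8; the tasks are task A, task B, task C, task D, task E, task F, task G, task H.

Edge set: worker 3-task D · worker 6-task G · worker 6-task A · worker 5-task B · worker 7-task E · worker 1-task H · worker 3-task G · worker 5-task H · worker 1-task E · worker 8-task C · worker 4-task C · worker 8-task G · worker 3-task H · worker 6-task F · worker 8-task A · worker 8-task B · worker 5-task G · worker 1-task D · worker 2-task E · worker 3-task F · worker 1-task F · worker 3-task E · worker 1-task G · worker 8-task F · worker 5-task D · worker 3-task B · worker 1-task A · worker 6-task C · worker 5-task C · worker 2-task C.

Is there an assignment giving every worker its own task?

The set {worker 2, worker 4, worker 7} has only 2 neighbours ({task C, task E}), so by Hall's theorem at most 7 of the 8 workers can be matched.
Hence no matching covers every worker.

No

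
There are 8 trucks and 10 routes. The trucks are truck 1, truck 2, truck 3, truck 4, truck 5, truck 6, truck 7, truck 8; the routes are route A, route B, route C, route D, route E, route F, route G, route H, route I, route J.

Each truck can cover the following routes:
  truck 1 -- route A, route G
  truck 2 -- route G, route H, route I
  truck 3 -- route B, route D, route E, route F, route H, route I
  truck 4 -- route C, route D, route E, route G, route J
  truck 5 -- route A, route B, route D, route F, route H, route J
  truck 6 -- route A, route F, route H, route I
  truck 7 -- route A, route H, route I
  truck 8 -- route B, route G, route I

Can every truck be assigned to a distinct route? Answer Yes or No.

A valid assignment of size 8: truck 1→route A, truck 2→route H, truck 3→route E, truck 4→route G, truck 5→route J, truck 6→route F, truck 7→route I, truck 8→route B.
All 8 trucks are covered.

Yes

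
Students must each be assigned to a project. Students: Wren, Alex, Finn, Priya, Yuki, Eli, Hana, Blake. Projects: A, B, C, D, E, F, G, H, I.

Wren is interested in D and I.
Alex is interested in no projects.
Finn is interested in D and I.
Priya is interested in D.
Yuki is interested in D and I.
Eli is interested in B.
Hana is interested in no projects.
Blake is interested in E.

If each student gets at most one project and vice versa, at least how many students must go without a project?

4

For example, pair Wren–I, Finn–D, Eli–B, Blake–E.
The set {Wren, Alex, Finn, Priya, Yuki, Hana} has only 2 neighbours ({D, I}), so by Hall's theorem at most 4 of the 8 students can be matched.
That matches 4 of the 8, leaving 4 unmatched; no matching can do better.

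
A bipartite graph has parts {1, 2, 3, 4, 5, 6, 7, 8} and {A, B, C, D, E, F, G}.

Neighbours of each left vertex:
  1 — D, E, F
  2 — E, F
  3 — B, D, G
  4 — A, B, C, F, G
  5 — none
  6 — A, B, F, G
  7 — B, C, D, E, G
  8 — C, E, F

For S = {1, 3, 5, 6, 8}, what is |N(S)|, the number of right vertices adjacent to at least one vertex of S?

7

The union of neighbours of {1, 3, 5, 6, 8} is {A, B, C, D, E, F, G}, which has 7 elements.
Since |N(S)| = 7 ≥ |S| = 5, Hall's condition holds for this subset.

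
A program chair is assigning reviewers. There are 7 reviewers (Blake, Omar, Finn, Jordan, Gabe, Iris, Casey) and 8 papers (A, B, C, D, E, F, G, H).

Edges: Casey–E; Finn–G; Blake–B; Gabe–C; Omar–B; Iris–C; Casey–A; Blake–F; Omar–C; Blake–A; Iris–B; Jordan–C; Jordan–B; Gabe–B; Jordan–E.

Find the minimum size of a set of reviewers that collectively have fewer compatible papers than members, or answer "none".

3

Take S = {Omar, Gabe, Iris}. Its neighbourhood is {B, C}, so |N(S)| = 2 < |S| = 3.
Every subset of size less than 3 has at least as many neighbours as members, so 3 is the minimum.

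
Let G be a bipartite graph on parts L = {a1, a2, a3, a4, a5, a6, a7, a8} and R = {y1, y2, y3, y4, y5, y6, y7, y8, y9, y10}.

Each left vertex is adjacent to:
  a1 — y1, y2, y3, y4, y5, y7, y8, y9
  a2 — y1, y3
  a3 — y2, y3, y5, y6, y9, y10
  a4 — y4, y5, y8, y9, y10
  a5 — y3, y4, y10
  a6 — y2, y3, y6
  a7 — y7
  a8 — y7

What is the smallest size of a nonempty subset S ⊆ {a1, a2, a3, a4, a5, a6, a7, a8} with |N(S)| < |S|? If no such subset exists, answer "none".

2

Take S = {a7, a8}. Its neighbourhood is {y7}, so |N(S)| = 1 < |S| = 2.
No single vertex violates Hall's condition since each has at least one neighbour, so 2 is the minimum.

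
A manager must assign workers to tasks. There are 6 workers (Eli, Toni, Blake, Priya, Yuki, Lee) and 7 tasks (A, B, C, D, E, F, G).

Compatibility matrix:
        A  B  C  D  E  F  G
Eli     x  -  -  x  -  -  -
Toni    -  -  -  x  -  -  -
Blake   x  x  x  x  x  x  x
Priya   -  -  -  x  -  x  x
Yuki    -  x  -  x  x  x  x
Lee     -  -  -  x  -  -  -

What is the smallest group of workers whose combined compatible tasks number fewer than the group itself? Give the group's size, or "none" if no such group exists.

2

Take S = {Toni, Lee}. Its neighbourhood is {D}, so |N(S)| = 1 < |S| = 2.
No single vertex violates Hall's condition since each has at least one neighbour, so 2 is the minimum.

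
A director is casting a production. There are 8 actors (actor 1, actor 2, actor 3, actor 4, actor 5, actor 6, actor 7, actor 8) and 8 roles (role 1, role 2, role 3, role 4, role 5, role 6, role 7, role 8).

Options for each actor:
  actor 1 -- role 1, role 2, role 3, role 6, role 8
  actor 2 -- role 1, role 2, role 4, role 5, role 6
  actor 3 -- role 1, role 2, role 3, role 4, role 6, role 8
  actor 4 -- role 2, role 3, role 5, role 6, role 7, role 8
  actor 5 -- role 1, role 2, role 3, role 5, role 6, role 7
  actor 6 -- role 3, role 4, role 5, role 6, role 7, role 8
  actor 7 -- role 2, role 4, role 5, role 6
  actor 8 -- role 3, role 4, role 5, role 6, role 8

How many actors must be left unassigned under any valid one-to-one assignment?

0

One maximum matching: actor 1→role 3, actor 2→role 5, actor 3→role 4, actor 4→role 6, actor 5→role 1, actor 6→role 7, actor 7→role 2, actor 8→role 8.
All 8 actors are matched, so no larger matching exists.
That matches 8 of the 8, leaving 0 unmatched; no matching can do better.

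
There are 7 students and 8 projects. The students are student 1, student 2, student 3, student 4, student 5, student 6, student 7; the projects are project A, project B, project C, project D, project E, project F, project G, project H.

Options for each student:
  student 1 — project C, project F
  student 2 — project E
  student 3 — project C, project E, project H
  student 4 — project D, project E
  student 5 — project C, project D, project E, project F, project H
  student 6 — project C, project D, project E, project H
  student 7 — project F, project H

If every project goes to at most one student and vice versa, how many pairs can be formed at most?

For example, pair student 1→project F, student 2→project E, student 3→project C, student 4→project D, student 5→project H.
The set {student 1, student 2, student 3, student 4, student 5, student 6, student 7} has only 5 neighbours ({project C, project D, project E, project F, project H}), so by Hall's theorem at most 5 of the 7 students can be matched.

5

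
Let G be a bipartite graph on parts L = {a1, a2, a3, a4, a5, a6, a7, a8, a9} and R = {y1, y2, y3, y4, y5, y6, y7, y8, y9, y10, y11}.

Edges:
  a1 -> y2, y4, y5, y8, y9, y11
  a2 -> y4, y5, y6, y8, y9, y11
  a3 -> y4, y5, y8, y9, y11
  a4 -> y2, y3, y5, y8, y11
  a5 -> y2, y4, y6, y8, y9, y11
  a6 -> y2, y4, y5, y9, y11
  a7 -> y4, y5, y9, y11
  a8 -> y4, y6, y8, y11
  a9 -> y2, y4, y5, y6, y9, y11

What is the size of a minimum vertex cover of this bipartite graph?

8

A maximum matching has 8 edges (e.g. a1–y4, a2–y6, a3–y5, a4–y3, a5–y9, a6–y2, a7–y11, a8–y8).
By König's theorem the minimum vertex cover has the same size. One such cover is {a4, y2, y4, y5, y6, y8, y9, y11}.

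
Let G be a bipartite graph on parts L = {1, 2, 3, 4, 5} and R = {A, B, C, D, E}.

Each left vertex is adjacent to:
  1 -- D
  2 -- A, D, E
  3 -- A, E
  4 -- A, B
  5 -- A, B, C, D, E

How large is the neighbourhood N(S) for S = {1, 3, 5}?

The union of neighbours of {1, 3, 5} is {A, B, C, D, E}, which has 5 elements.
Since |N(S)| = 5 ≥ |S| = 3, Hall's condition holds for this subset.

5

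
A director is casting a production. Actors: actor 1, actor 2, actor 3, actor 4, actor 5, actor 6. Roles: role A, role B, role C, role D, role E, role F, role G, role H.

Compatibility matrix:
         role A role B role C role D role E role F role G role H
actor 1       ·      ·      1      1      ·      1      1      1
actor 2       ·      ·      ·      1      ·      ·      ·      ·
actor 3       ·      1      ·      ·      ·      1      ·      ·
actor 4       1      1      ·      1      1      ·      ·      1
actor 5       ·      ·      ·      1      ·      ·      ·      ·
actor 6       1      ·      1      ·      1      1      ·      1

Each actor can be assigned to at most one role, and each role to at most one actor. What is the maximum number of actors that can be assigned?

5

A valid assignment of size 5: actor 1→role G, actor 2→role D, actor 3→role F, actor 4→role B, actor 6→role C.
The set {actor 2, actor 5} has only 1 neighbour ({role D}), so by Hall's theorem at most 5 of the 6 actors can be matched.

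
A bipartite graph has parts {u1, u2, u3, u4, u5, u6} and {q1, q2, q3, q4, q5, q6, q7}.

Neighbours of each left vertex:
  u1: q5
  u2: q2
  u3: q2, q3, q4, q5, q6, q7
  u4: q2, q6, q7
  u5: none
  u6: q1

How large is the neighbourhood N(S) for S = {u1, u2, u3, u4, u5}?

6

The union of neighbours of {u1, u2, u3, u4, u5} is {q2, q3, q4, q5, q6, q7}, which has 6 elements.
Since |N(S)| = 6 ≥ |S| = 5, Hall's condition holds for this subset.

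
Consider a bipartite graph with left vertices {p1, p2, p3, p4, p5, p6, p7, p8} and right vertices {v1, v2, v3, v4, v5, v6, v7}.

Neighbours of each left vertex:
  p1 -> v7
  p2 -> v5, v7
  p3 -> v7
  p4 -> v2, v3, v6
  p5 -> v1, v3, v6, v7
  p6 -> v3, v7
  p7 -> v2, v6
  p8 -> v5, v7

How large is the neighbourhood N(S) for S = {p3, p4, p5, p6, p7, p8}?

6

The union of neighbours of {p3, p4, p5, p6, p7, p8} is {v1, v2, v3, v5, v6, v7}, which has 6 elements.
Since |N(S)| = 6 ≥ |S| = 6, Hall's condition holds for this subset.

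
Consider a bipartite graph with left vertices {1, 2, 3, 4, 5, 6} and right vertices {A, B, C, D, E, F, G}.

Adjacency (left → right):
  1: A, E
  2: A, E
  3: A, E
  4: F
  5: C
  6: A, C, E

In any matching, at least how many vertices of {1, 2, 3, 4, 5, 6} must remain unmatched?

A valid assignment of size 4: 1-A, 2-E, 4-F, 5-C.
The set {1, 2, 3, 5, 6} has only 3 neighbours ({A, C, E}), so by Hall's theorem at most 4 of the 6 left vertices can be matched.
That matches 4 of the 6, leaving 2 unmatched; no matching can do better.

2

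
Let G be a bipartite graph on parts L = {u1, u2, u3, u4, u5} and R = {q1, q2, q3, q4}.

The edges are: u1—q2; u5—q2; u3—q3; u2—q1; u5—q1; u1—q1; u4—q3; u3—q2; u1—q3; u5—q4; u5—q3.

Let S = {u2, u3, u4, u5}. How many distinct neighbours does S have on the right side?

The union of neighbours of {u2, u3, u4, u5} is {q1, q2, q3, q4}, which has 4 elements.
Since |N(S)| = 4 ≥ |S| = 4, Hall's condition holds for this subset.

4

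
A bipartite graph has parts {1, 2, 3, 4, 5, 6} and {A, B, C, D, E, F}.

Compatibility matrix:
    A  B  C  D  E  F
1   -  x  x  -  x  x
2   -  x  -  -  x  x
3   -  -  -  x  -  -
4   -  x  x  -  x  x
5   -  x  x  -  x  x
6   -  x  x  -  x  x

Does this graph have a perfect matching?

No

The set {1, 2, 4, 5, 6} has only 4 neighbours ({B, C, E, F}), so by Hall's theorem at most 5 of the 6 left vertices can be matched.
Hence no matching covers every left vertex.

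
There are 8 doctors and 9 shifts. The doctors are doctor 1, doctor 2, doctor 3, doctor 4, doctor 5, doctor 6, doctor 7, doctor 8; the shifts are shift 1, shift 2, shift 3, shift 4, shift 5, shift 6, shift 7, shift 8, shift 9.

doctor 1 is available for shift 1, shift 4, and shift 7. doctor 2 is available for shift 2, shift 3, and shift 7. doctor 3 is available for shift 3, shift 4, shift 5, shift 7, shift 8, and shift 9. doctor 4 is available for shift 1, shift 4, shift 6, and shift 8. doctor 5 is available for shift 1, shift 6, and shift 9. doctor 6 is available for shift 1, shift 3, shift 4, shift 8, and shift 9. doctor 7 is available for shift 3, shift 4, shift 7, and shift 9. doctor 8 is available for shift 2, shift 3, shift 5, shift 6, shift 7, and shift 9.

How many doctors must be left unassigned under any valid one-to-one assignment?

0

A valid assignment of size 8: doctor 1–shift 1, doctor 2–shift 2, doctor 3–shift 7, doctor 4–shift 4, doctor 5–shift 6, doctor 6–shift 8, doctor 7–shift 3, doctor 8–shift 5.
This saturates every doctor, so 8 is the maximum.
That matches 8 of the 8, leaving 0 unmatched; no matching can do better.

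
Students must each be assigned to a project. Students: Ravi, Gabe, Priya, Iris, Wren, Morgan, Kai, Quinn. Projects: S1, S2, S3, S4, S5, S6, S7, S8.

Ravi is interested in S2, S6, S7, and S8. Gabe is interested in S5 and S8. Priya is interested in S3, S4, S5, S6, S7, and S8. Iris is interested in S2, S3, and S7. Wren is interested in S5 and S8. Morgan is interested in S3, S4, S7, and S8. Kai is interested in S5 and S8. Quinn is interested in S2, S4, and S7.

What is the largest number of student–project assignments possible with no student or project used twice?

One maximum matching: Ravi→S7, Gabe→S5, Priya→S6, Iris→S3, Wren→S8, Morgan→S4, Quinn→S2.
The set {Gabe, Wren, Kai} has only 2 neighbours ({S5, S8}), so by Hall's theorem at most 7 of the 8 students can be matched.

7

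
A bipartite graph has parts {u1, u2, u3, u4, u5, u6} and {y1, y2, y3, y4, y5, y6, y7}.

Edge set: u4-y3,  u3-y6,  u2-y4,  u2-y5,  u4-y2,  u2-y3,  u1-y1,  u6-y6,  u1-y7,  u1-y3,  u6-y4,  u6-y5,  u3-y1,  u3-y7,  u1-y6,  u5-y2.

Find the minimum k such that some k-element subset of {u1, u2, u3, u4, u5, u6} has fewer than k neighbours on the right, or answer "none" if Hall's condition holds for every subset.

A matching saturating every left vertex exists, for instance u1→y1, u2→y5, u3→y7, u4→y3, u5→y2, u6→y4.
By Hall's marriage theorem, this means |N(S)| ≥ |S| for every subset S, so no violating subset exists.

none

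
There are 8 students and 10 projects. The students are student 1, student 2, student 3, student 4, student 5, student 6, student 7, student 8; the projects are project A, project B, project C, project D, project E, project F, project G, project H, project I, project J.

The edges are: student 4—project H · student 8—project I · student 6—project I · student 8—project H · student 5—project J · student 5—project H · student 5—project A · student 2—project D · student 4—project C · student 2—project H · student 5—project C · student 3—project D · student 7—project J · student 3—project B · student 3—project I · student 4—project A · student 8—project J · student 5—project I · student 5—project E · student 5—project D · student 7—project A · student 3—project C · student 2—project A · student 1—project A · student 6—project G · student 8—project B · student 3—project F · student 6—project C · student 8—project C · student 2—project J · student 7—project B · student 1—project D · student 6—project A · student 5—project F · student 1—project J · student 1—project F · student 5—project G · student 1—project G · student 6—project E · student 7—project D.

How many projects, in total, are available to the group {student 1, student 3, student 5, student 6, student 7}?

10

The union of neighbours of {student 1, student 3, student 5, student 6, student 7} is {project A, project B, project C, project D, project E, project F, project G, project H, project I, project J}, which has 10 elements.
Since |N(S)| = 10 ≥ |S| = 5, Hall's condition holds for this subset.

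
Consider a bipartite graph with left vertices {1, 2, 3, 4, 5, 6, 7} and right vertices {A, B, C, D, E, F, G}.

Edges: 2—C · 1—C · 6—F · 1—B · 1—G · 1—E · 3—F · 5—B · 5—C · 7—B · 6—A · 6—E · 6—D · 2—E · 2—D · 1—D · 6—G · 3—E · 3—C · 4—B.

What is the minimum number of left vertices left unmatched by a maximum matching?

A valid assignment of size 6: 1→E, 2→D, 3→F, 4→B, 5→C, 6→G.
The set {4, 7} has only 1 neighbour ({B}), so by Hall's theorem at most 6 of the 7 left vertices can be matched.
That matches 6 of the 7, leaving 1 unmatched; no matching can do better.

1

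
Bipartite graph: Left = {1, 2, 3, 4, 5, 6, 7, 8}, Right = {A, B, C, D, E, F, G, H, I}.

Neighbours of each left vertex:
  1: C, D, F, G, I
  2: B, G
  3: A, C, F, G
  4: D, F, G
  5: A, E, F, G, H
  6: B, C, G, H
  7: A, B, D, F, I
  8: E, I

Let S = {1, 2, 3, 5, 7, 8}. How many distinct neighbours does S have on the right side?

The union of neighbours of {1, 2, 3, 5, 7, 8} is {A, B, C, D, E, F, G, H, I}, which has 9 elements.
Since |N(S)| = 9 ≥ |S| = 6, Hall's condition holds for this subset.

9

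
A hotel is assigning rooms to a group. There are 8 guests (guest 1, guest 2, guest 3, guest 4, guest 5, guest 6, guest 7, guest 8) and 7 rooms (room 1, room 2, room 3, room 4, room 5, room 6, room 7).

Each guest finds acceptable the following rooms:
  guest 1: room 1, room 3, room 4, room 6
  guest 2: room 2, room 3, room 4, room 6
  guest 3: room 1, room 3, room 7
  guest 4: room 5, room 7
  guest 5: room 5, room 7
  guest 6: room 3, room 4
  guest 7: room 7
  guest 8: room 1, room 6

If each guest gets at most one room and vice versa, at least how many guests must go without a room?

1

A valid assignment of size 7: guest 1–room 3, guest 2–room 2, guest 3–room 1, guest 4–room 5, guest 5–room 7, guest 6–room 4, guest 8–room 6.
The set {guest 4, guest 5, guest 7} has only 2 neighbours ({room 5, room 7}), so by Hall's theorem at most 7 of the 8 guests can be matched.
That matches 7 of the 8, leaving 1 unmatched; no matching can do better.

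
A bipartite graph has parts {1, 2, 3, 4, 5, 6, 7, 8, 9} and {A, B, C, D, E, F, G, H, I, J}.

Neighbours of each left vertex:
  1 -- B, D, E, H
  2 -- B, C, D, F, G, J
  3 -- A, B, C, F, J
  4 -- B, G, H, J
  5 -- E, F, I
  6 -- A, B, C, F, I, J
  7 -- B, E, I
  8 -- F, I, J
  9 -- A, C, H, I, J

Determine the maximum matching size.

9

A valid assignment of size 9: 1–H, 2–D, 3–A, 4–G, 5–E, 6–I, 7–B, 8–F, 9–J.
All 9 left vertices are matched, so no larger matching exists.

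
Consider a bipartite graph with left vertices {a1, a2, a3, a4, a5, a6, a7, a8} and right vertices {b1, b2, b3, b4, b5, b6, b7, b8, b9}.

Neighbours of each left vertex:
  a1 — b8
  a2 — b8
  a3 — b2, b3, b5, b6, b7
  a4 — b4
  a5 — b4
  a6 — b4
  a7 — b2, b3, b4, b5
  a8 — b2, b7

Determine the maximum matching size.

For example, pair a1–b8, a3–b5, a4–b4, a7–b3, a8–b7.
The set {a1, a2, a4, a5, a6} has only 2 neighbours ({b4, b8}), so by Hall's theorem at most 5 of the 8 left vertices can be matched.

5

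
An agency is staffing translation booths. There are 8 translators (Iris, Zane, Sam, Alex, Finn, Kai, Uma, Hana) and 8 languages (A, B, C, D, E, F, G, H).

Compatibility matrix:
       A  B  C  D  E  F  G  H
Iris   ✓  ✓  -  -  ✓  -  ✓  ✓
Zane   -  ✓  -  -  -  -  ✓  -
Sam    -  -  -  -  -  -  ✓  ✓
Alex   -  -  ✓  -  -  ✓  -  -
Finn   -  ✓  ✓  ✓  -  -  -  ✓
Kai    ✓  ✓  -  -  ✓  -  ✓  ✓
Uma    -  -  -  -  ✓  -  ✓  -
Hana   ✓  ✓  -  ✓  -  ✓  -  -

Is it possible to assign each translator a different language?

Yes

For example, pair Iris→A, Zane→B, Sam→H, Alex→C, Finn→D, Kai→G, Uma→E, Hana→F.
All 8 translators are covered.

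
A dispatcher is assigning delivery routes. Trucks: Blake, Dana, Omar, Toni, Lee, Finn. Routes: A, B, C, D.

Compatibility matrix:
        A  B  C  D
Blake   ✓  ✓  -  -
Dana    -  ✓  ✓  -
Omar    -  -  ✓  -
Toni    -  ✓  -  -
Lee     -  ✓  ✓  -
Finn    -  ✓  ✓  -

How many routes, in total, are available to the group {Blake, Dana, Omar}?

3

The union of neighbours of {Blake, Dana, Omar} is {A, B, C}, which has 3 elements.
Since |N(S)| = 3 ≥ |S| = 3, Hall's condition holds for this subset.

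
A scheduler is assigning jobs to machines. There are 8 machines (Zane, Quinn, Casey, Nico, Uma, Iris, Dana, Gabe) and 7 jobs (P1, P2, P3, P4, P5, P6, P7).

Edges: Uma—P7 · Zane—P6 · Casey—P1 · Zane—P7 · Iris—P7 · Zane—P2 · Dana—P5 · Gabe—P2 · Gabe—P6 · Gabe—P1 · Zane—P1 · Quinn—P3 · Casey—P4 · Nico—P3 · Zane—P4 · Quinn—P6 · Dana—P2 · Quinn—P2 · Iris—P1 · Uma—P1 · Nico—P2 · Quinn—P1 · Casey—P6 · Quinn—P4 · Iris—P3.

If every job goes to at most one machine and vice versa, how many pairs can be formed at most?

7

One maximum matching: Zane–P2, Quinn–P6, Casey–P4, Nico–P3, Uma–P7, Iris–P1, Dana–P5.
The set {Zane, Quinn, Casey, Nico, Uma, Iris, Gabe} has only 6 neighbours ({P1, P2, P3, P4, P6, P7}), so by Hall's theorem at most 7 of the 8 machines can be matched.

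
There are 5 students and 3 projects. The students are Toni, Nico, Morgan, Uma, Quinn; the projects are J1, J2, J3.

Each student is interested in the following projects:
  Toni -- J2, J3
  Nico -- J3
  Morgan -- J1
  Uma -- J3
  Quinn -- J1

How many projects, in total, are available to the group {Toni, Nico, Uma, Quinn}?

The union of neighbours of {Toni, Nico, Uma, Quinn} is {J1, J2, J3}, which has 3 elements.
Since |N(S)| = 3 < |S| = 4, Hall's condition fails for this subset.

3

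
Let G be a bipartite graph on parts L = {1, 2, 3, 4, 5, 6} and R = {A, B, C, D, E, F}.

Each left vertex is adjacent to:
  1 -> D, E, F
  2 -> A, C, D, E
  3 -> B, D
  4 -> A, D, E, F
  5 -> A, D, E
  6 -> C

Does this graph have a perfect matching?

Yes

One maximum matching: 1–F, 2–E, 3–B, 4–A, 5–D, 6–C.
Every left vertex is matched, so this is a perfect matching.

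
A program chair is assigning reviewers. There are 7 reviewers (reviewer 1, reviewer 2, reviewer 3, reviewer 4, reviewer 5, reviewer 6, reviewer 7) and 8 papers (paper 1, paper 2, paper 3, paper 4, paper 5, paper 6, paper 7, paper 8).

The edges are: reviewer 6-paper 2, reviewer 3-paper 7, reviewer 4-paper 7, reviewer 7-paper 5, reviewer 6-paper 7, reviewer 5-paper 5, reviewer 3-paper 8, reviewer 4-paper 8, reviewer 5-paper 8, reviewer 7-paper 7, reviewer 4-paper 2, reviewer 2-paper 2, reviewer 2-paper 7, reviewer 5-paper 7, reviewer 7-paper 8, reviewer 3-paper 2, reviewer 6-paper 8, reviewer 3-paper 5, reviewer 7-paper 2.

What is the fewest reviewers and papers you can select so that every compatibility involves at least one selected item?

4

The 4 edges reviewer 2–paper 2, reviewer 3–paper 5, reviewer 4–paper 8, reviewer 5–paper 7 form a matching, so any vertex cover needs at least 4 vertices (one per matched edge).
Conversely {paper 2, paper 5, paper 7, paper 8} meets every edge and has exactly 4 vertices, so 4 is optimal.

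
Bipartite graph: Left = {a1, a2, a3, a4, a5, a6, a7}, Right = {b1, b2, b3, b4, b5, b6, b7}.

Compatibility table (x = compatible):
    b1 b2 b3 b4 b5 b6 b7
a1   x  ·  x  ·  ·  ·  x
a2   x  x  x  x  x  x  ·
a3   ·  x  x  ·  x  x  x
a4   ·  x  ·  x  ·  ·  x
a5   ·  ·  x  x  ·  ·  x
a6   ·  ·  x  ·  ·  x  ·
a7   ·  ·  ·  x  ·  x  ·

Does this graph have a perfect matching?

Yes

A valid assignment of size 7: a1–b1, a2–b5, a3–b7, a4–b2, a5–b4, a6–b3, a7–b6.
All 7 left vertices are covered.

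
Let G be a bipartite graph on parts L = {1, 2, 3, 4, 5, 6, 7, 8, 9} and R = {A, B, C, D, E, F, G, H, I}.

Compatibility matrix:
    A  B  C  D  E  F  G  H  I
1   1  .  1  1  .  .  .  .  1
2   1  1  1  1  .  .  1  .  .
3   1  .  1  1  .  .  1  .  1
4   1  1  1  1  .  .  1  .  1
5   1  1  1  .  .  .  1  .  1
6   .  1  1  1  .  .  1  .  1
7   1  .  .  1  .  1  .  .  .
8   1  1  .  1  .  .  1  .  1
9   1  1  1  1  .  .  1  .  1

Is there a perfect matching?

No

The set {1, 2, 3, 4, 5, 6, 8, 9} has only 6 neighbours ({A, B, C, D, G, I}), so by Hall's theorem at most 7 of the 9 left vertices can be matched.
Hence no matching covers every left vertex.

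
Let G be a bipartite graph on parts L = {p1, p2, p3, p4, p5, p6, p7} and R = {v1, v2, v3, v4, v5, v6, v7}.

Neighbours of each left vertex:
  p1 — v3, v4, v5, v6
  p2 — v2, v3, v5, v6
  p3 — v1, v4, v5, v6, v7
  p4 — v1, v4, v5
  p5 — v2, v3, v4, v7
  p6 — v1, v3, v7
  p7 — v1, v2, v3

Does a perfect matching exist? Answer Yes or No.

Yes

One maximum matching: p1-v4, p2-v3, p3-v6, p4-v5, p5-v7, p6-v1, p7-v2.
All 7 left vertices are covered.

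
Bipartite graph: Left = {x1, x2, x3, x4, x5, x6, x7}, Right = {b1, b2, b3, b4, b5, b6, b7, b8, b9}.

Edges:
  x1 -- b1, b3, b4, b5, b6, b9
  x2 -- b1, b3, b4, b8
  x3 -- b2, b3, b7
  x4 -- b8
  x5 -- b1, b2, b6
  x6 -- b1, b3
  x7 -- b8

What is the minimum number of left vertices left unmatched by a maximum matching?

One maximum matching: x1–b1, x2–b4, x3–b7, x4–b8, x5–b6, x6–b3.
The set {x4, x7} has only 1 neighbour ({b8}), so by Hall's theorem at most 6 of the 7 left vertices can be matched.
That matches 6 of the 7, leaving 1 unmatched; no matching can do better.

1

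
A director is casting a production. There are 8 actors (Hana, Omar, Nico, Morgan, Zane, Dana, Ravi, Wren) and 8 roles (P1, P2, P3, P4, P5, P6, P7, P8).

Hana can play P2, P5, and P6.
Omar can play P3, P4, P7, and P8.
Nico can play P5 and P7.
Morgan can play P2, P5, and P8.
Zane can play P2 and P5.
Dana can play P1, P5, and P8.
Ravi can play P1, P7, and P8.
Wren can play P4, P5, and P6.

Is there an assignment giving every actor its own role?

One maximum matching: Hana–P6, Omar–P3, Nico–P7, Morgan–P8, Zane–P2, Dana–P5, Ravi–P1, Wren–P4.
All 8 actors are covered.

Yes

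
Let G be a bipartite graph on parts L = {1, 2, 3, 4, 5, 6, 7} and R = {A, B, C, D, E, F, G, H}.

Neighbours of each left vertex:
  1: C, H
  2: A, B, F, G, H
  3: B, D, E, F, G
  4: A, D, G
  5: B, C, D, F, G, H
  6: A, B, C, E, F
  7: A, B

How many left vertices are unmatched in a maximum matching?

For example, pair 1→C, 2→G, 3→E, 4→D, 5→H, 6→A, 7→B.
This saturates every left vertex, so 7 is the maximum.
That matches 7 of the 7, leaving 0 unmatched; no matching can do better.

0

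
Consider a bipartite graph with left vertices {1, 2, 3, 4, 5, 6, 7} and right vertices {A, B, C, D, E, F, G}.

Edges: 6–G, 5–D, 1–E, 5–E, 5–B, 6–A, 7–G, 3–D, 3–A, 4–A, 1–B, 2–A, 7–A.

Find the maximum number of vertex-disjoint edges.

5

A valid assignment of size 5: 1→E, 2→A, 3→D, 5→B, 6→G.
The set {2, 4, 6, 7} has only 2 neighbours ({A, G}), so by Hall's theorem at most 5 of the 7 left vertices can be matched.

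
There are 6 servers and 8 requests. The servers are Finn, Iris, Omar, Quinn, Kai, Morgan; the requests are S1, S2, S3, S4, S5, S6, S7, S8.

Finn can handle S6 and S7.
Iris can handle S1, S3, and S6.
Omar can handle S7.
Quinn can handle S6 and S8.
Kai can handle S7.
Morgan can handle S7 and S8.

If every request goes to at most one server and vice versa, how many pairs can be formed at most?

4

For example, pair Finn-S6, Iris-S3, Omar-S7, Quinn-S8.
The set {Finn, Omar, Quinn, Kai, Morgan} has only 3 neighbours ({S6, S7, S8}), so by Hall's theorem at most 4 of the 6 servers can be matched.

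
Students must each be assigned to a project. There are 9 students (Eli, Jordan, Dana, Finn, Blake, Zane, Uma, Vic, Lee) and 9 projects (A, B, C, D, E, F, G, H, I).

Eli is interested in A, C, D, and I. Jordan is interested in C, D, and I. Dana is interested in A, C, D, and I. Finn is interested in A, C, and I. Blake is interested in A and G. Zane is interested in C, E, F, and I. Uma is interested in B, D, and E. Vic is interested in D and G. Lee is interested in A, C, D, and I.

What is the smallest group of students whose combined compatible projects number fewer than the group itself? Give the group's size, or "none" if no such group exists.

Take S = {Eli, Jordan, Dana, Finn, Lee}. Its neighbourhood is {A, C, D, I}, so |N(S)| = 4 < |S| = 5.
Every subset of size less than 5 has at least as many neighbours as members, so 5 is the minimum.

5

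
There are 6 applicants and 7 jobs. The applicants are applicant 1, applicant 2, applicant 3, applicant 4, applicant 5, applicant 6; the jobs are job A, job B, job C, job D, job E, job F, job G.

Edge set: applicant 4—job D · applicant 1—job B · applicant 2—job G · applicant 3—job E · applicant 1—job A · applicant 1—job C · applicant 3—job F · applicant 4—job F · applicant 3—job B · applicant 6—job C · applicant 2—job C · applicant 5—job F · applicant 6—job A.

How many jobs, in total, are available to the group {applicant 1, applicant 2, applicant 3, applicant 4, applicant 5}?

7

The union of neighbours of {applicant 1, applicant 2, applicant 3, applicant 4, applicant 5} is {job A, job B, job C, job D, job E, job F, job G}, which has 7 elements.
Since |N(S)| = 7 ≥ |S| = 5, Hall's condition holds for this subset.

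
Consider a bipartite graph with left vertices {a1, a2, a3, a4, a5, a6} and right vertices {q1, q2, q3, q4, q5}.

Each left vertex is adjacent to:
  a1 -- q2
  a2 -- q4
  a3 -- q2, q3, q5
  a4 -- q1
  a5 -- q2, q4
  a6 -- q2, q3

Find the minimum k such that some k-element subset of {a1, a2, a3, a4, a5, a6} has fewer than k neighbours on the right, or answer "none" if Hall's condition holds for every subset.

3

Take S = {a1, a2, a5}. Its neighbourhood is {q2, q4}, so |N(S)| = 2 < |S| = 3.
Every subset of size less than 3 has at least as many neighbours as members, so 3 is the minimum.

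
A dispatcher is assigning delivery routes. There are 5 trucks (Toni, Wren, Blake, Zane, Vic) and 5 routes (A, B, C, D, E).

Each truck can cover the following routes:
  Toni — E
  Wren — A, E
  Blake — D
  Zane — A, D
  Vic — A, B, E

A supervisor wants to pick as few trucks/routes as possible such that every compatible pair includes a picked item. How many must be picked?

The 4 edges Toni–E, Wren–A, Blake–D, Vic–B form a matching, so any vertex cover needs at least 4 vertices (one per matched edge).
Conversely {Vic, A, D, E} meets every edge and has exactly 4 vertices, so 4 is optimal.

4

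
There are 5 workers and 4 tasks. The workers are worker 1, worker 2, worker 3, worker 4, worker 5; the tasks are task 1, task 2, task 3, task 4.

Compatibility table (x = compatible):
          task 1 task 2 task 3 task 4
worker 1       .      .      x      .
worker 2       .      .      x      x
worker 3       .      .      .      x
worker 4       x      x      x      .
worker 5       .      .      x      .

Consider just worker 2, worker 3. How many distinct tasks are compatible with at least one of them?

The union of neighbours of {worker 2, worker 3} is {task 3, task 4}, which has 2 elements.
Since |N(S)| = 2 ≥ |S| = 2, Hall's condition holds for this subset.

2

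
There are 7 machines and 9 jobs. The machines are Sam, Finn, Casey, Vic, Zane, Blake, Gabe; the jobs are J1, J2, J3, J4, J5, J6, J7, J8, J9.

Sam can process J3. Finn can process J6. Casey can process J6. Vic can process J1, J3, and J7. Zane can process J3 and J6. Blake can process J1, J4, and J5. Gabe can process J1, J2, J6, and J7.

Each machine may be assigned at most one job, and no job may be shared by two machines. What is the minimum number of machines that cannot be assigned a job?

2

A valid assignment of size 5: Sam–J3, Finn–J6, Vic–J1, Blake–J5, Gabe–J7.
The set {Sam, Finn, Casey, Zane} has only 2 neighbours ({J3, J6}), so by Hall's theorem at most 5 of the 7 machines can be matched.
That matches 5 of the 7, leaving 2 unmatched; no matching can do better.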